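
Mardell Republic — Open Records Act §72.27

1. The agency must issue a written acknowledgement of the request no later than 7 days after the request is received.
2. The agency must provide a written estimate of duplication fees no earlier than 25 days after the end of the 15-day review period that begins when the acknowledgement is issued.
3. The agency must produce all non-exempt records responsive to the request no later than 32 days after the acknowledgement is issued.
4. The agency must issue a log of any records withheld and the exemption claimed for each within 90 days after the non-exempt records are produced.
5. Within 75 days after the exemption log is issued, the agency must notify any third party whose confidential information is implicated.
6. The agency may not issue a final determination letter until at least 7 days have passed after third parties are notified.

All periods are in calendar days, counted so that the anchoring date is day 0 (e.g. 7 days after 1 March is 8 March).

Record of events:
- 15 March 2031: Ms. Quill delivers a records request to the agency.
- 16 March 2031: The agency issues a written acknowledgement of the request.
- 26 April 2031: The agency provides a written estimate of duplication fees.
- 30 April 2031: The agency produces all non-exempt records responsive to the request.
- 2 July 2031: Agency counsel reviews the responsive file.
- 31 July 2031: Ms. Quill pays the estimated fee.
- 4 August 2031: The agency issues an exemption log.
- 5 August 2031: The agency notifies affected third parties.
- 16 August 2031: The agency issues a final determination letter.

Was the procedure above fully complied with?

No

(1) due by 15 March 2031 + 7 days = 22 March 2031; completed 16 March 2031, before the deadline.
(2) permitted from 31 March 2031 + 25 days = 25 April 2031 onward; done 26 April 2031, after the minimum wait.
(3) due by 16 March 2031 + 32 days = 17 April 2031; done 30 April 2031 — 13 days late.
That is the first point of non-compliance.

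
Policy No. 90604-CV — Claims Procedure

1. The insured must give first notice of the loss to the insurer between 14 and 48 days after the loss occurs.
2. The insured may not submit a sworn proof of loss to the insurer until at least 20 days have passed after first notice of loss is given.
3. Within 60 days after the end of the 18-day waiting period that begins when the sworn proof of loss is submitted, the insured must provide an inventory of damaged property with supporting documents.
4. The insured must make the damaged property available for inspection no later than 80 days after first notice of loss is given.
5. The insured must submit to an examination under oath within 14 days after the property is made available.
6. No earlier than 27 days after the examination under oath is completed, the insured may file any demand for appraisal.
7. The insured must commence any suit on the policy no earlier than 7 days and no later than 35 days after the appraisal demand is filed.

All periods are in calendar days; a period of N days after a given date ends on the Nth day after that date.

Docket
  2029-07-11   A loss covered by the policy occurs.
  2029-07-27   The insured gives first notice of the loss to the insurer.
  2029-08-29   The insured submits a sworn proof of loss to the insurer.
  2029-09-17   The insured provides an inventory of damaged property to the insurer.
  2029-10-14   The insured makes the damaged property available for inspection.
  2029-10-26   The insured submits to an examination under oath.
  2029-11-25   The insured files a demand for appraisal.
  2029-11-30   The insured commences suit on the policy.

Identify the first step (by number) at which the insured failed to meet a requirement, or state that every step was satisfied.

Step 1: the window is 14–48 days after 2029-07-11 (when the loss occurs), so 2029-07-25 through 2029-08-28; done 2029-07-27, which is between those dates.
Step 2: the earliest permitted date is 20 days after 2029-07-27 (when first notice of loss is given), i.e. 2029-08-16; done 2029-08-29, after the minimum wait.
Step 3: 60 days after 2029-09-16 (end of the 18-day waiting period, which began when the sworn proof of loss is submitted on 2029-08-29) is 2029-11-15; done 2029-09-17 — timely.
Step 4: 80 days after 2029-07-27 (when first notice of loss is given) is 2029-10-15; completed 2029-10-14, before the deadline.
Step 5: 14 days after 2029-10-14 (when the property is made available) is 2029-10-28; completed 2029-10-26, before the deadline.
Step 6: the earliest permitted date is 27 days after 2029-10-26 (when the examination under oath is completed), i.e. 2029-11-22; done 2029-11-25, after the minimum wait.
Step 7: the window is 7–35 days after 2029-11-25 (when the appraisal demand is filed), so 2029-12-02 through 2029-12-30; 2029-11-30 is 2 days too early.
Later steps need not be reached.

Step 7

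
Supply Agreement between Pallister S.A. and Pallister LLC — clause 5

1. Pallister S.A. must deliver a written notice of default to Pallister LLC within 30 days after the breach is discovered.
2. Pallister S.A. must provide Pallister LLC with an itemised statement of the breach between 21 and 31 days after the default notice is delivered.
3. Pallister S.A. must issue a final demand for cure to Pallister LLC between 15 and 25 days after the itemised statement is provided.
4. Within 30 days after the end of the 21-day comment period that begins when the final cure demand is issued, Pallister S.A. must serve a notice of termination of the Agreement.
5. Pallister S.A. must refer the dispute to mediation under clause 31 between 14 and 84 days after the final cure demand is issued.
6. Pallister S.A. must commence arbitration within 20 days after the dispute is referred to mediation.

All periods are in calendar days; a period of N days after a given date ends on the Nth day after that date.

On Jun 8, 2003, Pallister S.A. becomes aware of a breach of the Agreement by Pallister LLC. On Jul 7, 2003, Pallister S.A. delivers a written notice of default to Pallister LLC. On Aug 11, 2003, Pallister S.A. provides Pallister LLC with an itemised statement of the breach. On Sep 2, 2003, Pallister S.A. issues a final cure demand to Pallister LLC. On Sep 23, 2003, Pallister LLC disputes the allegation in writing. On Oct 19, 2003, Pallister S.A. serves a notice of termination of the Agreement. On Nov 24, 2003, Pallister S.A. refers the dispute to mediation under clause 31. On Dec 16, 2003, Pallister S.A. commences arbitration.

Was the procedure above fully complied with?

No

(1) due by Jun 8, 2003 + 30 days = Jul 8, 2003; Jul 7, 2003 is within that limit.
(2) the permitted window runs from Jul 7, 2003 + 21 = Jul 28, 2003 to Jul 7, 2003 + 31 = Aug 7, 2003; done Aug 11, 2003 — 4 days after the window closed.
Later steps need not be reached.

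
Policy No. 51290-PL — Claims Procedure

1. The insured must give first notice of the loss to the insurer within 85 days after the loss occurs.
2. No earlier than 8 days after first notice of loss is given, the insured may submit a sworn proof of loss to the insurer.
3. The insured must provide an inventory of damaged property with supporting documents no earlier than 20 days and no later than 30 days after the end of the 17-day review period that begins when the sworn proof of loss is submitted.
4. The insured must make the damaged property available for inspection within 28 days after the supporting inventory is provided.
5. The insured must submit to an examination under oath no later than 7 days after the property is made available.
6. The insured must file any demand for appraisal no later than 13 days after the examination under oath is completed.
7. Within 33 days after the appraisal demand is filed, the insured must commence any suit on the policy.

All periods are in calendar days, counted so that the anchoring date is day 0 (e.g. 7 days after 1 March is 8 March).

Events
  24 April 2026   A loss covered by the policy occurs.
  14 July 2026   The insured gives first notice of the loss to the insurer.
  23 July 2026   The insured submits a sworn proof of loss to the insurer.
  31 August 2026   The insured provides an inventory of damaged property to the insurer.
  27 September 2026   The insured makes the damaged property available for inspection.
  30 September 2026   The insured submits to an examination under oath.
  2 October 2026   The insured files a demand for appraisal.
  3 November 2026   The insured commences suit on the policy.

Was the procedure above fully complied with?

Step 1: 85 days after 24 April 2026 (when the loss occurs) is 18 July 2026; completed 14 July 2026, before the deadline.
Step 2: the earliest permitted date is 8 days after 14 July 2026 (when first notice of loss is given), i.e. 22 July 2026; 23 July 2026 is on or after that date.
Step 3: the window is 20–30 days after 9 August 2026 (end of the 17-day review period, which began when the sworn proof of loss is submitted on 23 July 2026), so 29 August 2026 through 8 September 2026; 31 August 2026 falls inside that range.
Step 4: 28 days after 31 August 2026 (when the supporting inventory is provided) is 28 September 2026; completed 27 September 2026, before the deadline.
Step 5: 7 days after 27 September 2026 (when the property is made available) is 4 October 2026; 30 September 2026 is within that limit.
Step 6: 13 days after 30 September 2026 (when the examination under oath is completed) is 13 October 2026; done 2 October 2026 — timely.
Step 7: 33 days after 2 October 2026 (when the appraisal demand is filed) is 4 November 2026; 3 November 2026 is within that limit.

Yes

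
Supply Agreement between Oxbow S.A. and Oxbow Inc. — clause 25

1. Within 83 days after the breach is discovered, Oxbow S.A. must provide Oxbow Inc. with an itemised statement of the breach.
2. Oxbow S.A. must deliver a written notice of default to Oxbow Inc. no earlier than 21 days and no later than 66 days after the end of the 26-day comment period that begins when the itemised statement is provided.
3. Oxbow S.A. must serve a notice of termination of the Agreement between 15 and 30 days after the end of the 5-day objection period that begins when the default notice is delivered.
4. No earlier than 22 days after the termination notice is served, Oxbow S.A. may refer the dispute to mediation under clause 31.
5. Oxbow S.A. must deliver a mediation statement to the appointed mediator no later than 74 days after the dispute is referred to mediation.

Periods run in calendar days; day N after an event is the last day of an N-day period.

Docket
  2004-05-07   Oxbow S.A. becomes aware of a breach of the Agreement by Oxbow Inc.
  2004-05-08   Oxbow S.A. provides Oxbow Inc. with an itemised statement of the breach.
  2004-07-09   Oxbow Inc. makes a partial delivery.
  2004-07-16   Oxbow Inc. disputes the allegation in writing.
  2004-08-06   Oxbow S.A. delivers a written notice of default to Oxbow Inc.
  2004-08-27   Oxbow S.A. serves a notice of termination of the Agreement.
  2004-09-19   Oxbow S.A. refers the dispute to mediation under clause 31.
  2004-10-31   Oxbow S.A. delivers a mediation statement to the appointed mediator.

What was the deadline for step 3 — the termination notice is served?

2004-09-10

The default notice is delivered on 2004-08-06; the 5-day objection period therefore ends 2004-08-11, and step 3 runs from that date. The window is 15–30 days after 2004-08-11; it closes on 2004-09-10.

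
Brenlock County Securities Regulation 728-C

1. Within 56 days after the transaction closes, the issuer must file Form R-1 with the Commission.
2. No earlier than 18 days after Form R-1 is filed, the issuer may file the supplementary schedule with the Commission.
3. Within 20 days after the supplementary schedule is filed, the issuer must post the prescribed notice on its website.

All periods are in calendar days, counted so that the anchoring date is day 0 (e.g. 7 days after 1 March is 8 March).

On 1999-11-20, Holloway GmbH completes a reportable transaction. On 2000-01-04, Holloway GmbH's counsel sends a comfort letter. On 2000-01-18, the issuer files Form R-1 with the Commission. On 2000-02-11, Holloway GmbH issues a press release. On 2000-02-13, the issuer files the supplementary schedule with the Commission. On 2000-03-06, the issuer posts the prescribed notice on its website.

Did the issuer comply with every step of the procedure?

Step 1 — counting 56 days from 1999-11-20 (when the transaction closes) gives a deadline of 2000-01-15; 2000-01-18 misses that deadline by 3 days.

No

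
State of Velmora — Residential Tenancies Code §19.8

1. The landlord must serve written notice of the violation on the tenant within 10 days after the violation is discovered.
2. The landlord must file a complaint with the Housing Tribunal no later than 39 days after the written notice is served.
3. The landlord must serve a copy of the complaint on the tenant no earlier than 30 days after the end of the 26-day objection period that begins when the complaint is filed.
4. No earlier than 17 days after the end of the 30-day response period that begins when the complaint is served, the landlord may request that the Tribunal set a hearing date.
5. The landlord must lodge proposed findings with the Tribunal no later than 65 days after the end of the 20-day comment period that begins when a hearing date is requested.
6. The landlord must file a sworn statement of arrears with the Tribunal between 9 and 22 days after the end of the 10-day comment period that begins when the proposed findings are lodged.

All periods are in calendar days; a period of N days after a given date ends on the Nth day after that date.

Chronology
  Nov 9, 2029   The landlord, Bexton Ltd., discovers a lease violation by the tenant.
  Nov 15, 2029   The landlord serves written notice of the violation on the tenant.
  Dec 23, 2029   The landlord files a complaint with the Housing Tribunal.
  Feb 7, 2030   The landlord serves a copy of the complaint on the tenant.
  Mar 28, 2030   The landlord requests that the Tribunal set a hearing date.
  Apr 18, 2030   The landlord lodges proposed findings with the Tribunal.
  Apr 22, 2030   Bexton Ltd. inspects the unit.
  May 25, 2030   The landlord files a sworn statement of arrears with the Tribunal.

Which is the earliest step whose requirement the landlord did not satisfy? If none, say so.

(1) due by Nov 9, 2029 + 10 days = Nov 19, 2029; done Nov 15, 2029 — timely.
(2) due by Nov 15, 2029 + 39 days = Dec 24, 2029; Dec 23, 2029 is within that limit.
(3) permitted from Jan 18, 2030 + 30 days = Feb 17, 2030 onward; Feb 7, 2030 is 10 days before the earliest permitted date.

Step 3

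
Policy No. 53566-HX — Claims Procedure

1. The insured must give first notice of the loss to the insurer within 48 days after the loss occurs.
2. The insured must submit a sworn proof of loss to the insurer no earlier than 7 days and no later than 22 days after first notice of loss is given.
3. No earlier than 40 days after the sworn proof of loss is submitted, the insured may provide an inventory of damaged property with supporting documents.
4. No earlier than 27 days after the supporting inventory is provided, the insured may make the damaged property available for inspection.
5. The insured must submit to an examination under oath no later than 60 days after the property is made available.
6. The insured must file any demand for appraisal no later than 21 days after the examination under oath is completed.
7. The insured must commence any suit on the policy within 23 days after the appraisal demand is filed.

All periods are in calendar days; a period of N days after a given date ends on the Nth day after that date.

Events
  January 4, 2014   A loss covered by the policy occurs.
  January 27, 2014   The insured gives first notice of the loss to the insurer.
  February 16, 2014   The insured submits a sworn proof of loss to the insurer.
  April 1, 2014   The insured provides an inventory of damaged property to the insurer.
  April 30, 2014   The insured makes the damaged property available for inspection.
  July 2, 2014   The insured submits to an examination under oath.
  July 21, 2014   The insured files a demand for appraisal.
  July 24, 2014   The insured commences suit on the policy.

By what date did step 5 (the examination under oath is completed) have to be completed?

June 29, 2014

Step 5 runs from April 30, 2014, when the property is made available. 60 days after April 30, 2014 is June 29, 2014.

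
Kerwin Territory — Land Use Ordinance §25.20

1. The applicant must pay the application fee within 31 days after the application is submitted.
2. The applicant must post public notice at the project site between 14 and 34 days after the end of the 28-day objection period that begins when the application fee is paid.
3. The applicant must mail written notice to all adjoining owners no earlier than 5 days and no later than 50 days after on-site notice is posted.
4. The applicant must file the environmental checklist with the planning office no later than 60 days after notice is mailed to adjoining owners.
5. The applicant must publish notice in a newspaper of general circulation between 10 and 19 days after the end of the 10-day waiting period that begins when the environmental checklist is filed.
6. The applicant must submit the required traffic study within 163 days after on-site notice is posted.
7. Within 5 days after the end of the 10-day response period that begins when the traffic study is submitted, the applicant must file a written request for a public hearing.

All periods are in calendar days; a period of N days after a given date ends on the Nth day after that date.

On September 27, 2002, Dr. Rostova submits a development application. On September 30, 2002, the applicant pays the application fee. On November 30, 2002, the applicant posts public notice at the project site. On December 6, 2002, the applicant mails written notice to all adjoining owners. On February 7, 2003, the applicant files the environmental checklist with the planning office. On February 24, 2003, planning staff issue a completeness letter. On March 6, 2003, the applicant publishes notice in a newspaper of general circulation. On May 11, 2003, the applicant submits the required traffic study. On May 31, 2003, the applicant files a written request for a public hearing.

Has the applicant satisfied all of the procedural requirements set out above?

Step 1: 31 days after September 27, 2002 (when the application is submitted) is October 28, 2002; completed September 30, 2002, before the deadline.
Step 2: the window is 14–34 days after October 28, 2002 (end of the 28-day objection period, which began when the application fee is paid on September 30, 2002), so November 11, 2002 through December 1, 2002; done November 30, 2002, which is between those dates.
Step 3: the window is 5–50 days after November 30, 2002 (when on-site notice is posted), so December 5, 2002 through January 19, 2003; done December 6, 2002 — within the window.
Step 4: 60 days after December 6, 2002 (when notice is mailed to adjoining owners) is February 4, 2003; done February 7, 2003 — 3 days late.
Later steps need not be reached.

No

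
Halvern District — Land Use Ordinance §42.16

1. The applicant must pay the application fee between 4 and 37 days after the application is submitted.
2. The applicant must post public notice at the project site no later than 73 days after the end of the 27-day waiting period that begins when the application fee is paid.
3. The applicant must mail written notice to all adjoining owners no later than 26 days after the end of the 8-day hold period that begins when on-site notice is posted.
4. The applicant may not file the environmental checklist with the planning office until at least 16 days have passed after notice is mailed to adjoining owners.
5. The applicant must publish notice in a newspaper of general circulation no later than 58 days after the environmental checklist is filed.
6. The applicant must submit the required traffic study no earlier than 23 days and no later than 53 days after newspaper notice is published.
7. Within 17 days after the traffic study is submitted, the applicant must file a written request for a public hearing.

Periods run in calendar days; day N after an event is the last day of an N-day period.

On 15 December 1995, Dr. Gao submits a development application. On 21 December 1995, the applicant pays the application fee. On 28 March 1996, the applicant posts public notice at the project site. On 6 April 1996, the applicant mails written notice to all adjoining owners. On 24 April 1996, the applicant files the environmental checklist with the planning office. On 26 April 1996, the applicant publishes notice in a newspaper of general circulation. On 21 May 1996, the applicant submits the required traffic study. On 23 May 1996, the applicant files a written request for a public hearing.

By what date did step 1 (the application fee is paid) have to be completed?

Step 1 runs from 15 December 1995, when the application is submitted. The window is 4–37 days after 15 December 1995; it closes on 21 January 1996.

21 January 1996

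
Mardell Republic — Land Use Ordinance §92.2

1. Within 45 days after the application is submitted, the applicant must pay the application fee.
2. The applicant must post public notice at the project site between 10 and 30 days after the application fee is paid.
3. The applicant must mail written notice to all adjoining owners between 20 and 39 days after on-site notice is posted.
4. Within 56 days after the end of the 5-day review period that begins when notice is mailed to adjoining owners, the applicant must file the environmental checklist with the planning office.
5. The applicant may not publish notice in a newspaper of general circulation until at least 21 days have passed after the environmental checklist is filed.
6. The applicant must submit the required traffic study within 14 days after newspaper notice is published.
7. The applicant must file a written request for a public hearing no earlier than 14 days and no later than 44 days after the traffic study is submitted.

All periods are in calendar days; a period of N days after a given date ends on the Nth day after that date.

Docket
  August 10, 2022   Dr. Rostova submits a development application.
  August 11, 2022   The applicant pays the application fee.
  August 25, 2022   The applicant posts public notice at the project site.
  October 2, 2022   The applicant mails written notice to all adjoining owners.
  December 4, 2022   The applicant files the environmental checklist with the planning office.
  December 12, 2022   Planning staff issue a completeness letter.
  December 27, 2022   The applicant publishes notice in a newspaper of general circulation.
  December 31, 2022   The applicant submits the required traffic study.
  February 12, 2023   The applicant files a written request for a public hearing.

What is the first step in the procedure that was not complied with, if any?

Step 1 — counting 45 days from August 10, 2022 (when the application is submitted) gives a deadline of September 24, 2022; August 11, 2022 is within that limit.
Step 2 — 10 and 30 days from August 11, 2022 (when the application fee is paid) are August 21, 2022 and September 10, 2022 respectively; done August 25, 2022 — within the window.
Step 3 — 20 and 39 days from August 25, 2022 (when on-site notice is posted) are September 14, 2022 and October 3, 2022 respectively; done October 2, 2022, which is between those dates.
Step 4 — counting 56 days from October 7, 2022 (end of the 5-day review period, which began when notice is mailed to adjoining owners on October 2, 2022) gives a deadline of December 2, 2022; December 4, 2022 misses that deadline by 2 days.
The procedure was therefore not followed at step 4.

Step 4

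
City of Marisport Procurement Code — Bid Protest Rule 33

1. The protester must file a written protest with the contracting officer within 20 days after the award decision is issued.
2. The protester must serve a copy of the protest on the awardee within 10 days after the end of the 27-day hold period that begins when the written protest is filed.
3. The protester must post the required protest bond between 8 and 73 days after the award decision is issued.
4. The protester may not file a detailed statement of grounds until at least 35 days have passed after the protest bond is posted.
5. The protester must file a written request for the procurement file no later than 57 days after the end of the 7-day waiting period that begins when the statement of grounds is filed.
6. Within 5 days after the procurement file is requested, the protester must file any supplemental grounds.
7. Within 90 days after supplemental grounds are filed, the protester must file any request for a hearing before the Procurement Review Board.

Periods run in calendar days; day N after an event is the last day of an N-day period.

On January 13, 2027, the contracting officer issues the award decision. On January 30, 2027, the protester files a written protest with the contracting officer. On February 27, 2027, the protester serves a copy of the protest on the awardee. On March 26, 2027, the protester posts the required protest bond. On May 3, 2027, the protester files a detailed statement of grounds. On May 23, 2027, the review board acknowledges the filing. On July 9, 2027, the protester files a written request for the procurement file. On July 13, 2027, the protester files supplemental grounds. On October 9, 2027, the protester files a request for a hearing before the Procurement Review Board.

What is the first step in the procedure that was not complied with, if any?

Step 1 — counting 20 days from January 13, 2027 (when the award decision is issued) gives a deadline of February 2, 2027; completed January 30, 2027, before the deadline.
Step 2 — counting 10 days from February 26, 2027 (end of the 27-day hold period, which began when the written protest is filed on January 30, 2027) gives a deadline of March 8, 2027; done February 27, 2027 — timely.
Step 3 — 8 and 73 days from January 13, 2027 (when the award decision is issued) are January 21, 2027 and March 27, 2027 respectively; March 26, 2027 falls inside that range.
Step 4 — must wait 35 days from March 26, 2027 (when the protest bond is posted), so not before April 30, 2027; May 3, 2027 is on or after that date.
Step 5 — counting 57 days from May 10, 2027 (end of the 7-day waiting period, which began when the statement of grounds is filed on May 3, 2027) gives a deadline of July 6, 2027; July 9, 2027 misses that deadline by 3 days.

Step 5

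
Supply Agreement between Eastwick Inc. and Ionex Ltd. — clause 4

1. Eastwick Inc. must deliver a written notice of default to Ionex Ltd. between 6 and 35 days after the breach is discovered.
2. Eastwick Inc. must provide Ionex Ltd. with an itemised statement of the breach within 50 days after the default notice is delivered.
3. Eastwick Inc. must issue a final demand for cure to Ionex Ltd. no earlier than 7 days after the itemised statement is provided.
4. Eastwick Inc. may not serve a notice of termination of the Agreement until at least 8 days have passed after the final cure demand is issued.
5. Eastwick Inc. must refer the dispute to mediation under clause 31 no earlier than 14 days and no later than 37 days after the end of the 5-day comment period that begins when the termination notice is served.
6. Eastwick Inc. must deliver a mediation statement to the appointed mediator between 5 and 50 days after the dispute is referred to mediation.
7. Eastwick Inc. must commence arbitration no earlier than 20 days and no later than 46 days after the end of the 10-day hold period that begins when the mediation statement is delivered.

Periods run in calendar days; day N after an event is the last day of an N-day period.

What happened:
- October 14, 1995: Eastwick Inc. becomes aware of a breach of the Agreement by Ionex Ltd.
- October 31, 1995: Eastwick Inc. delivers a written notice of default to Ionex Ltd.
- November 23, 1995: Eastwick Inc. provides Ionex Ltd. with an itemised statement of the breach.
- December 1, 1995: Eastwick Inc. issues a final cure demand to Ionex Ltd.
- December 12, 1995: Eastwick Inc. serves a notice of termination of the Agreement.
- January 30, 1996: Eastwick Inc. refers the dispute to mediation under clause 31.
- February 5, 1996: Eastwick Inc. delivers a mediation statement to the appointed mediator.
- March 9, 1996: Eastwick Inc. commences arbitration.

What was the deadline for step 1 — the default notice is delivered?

November 18, 1995

Step 1 runs from October 14, 1995, when the breach is discovered. The window is 6–35 days after October 14, 1995; it closes on November 18, 1995.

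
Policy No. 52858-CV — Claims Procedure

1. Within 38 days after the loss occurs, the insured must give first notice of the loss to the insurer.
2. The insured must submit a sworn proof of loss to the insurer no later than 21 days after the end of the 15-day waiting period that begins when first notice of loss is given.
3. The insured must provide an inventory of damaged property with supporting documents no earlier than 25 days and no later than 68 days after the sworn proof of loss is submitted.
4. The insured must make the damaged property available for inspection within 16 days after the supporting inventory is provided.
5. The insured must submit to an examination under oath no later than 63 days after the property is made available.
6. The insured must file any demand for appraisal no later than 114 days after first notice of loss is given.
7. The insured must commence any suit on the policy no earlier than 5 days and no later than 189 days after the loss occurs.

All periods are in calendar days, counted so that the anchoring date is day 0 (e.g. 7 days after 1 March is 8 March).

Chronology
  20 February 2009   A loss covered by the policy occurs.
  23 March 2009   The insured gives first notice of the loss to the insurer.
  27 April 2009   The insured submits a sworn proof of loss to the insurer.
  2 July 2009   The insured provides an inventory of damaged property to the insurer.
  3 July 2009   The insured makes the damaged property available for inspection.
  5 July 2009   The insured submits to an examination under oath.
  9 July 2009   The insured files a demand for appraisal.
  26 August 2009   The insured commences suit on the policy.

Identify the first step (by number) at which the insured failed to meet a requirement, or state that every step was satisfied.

None — every step was satisfied

(1) due by 20 February 2009 + 38 days = 30 March 2009; completed 23 March 2009, before the deadline.
(2) due by 7 April 2009 + 21 days = 28 April 2009; 27 April 2009 is within that limit.
(3) the permitted window runs from 27 April 2009 + 25 = 22 May 2009 to 27 April 2009 + 68 = 4 July 2009; done 2 July 2009, which is between those dates.
(4) due by 2 July 2009 + 16 days = 18 July 2009; done 3 July 2009 — timely.
(5) due by 3 July 2009 + 63 days = 4 September 2009; completed 5 July 2009, before the deadline.
(6) due by 23 March 2009 + 114 days = 15 July 2009; 9 July 2009 is within that limit.
(7) the permitted window runs from 20 February 2009 + 5 = 25 February 2009 to 20 February 2009 + 189 = 28 August 2009; done 26 August 2009 — within the window.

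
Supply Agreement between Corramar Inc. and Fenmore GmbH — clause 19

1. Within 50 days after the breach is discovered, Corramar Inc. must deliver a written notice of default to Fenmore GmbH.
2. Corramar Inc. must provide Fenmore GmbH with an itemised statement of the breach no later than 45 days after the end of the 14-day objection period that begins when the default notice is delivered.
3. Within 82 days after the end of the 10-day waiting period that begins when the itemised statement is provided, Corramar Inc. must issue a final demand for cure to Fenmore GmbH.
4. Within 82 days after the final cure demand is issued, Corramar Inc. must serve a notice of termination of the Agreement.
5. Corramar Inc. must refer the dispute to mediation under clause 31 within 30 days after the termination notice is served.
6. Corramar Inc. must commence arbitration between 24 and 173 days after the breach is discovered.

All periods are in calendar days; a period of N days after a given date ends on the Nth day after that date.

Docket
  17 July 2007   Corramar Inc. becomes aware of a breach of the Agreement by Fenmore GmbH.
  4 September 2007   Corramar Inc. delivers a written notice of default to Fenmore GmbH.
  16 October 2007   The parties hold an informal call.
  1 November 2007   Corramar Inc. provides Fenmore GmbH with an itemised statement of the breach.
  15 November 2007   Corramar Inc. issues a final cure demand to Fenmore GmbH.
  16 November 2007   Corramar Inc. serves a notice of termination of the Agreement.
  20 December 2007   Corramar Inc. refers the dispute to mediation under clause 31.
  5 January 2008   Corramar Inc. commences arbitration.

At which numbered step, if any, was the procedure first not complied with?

Step 5

Step 1 — counting 50 days from 17 July 2007 (when the breach is discovered) gives a deadline of 5 September 2007; 4 September 2007 is within that limit.
Step 2 — counting 45 days from 18 September 2007 (end of the 14-day objection period, which began when the default notice is delivered on 4 September 2007) gives a deadline of 2 November 2007; 1 November 2007 is within that limit.
Step 3 — counting 82 days from 11 November 2007 (end of the 10-day waiting period, which began when the itemised statement is provided on 1 November 2007) gives a deadline of 1 February 2008; 15 November 2007 is within that limit.
Step 4 — counting 82 days from 15 November 2007 (when the final cure demand is issued) gives a deadline of 5 February 2008; completed 16 November 2007, before the deadline.
Step 5 — counting 30 days from 16 November 2007 (when the termination notice is served) gives a deadline of 16 December 2007; done 20 December 2007 — 4 days late.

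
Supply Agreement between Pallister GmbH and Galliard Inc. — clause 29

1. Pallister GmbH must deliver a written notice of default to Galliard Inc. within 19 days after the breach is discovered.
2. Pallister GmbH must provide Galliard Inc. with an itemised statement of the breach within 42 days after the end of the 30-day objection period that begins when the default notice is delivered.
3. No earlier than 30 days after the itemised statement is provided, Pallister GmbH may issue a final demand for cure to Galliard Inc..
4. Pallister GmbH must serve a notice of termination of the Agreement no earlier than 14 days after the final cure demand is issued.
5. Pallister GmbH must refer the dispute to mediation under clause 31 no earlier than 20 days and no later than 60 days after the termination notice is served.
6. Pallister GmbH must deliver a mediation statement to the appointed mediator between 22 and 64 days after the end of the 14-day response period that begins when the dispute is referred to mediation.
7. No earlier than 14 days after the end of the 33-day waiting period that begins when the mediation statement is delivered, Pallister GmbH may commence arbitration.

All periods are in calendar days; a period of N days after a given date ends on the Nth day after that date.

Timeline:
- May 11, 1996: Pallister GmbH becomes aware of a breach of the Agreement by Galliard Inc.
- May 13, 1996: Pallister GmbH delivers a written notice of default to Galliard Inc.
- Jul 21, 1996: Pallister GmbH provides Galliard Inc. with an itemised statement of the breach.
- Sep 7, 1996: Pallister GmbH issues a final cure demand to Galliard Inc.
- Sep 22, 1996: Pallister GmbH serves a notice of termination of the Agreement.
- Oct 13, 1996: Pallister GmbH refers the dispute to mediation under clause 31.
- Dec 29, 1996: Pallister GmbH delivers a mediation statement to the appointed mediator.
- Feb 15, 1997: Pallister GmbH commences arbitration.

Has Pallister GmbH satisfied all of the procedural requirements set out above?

(1) due by May 11, 1996 + 19 days = May 30, 1996; May 13, 1996 is within that limit.
(2) due by Jun 12, 1996 + 42 days = Jul 24, 1996; completed Jul 21, 1996, before the deadline.
(3) permitted from Jul 21, 1996 + 30 days = Aug 20, 1996 onward; Sep 7, 1996 is on or after that date.
(4) permitted from Sep 7, 1996 + 14 days = Sep 21, 1996 onward; done Sep 22, 1996 — permitted.
(5) the permitted window runs from Sep 22, 1996 + 20 = Oct 12, 1996 to Sep 22, 1996 + 60 = Nov 21, 1996; done Oct 13, 1996 — within the window.
(6) the permitted window runs from Oct 27, 1996 + 22 = Nov 18, 1996 to Oct 27, 1996 + 64 = Dec 30, 1996; done Dec 29, 1996, which is between those dates.
(7) permitted from Jan 31, 1997 + 14 days = Feb 14, 1997 onward; done Feb 15, 1997 — permitted.

Yes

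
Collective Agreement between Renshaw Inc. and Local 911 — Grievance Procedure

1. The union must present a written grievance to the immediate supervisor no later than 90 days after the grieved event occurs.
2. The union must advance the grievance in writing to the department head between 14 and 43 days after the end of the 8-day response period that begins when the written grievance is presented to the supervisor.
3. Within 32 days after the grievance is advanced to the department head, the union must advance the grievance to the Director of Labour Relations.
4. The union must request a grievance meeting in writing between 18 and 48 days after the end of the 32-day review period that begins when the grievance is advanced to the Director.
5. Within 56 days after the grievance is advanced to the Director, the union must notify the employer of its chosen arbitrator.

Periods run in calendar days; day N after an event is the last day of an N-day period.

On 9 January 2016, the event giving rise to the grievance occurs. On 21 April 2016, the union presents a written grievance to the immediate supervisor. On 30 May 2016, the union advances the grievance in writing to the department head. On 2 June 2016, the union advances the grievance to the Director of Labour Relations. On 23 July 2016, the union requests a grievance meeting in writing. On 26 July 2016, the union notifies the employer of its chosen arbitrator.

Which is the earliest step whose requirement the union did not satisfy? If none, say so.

Step 1

Step 1 — counting 90 days from 9 January 2016 (when the grieved event occurs) gives a deadline of 8 April 2016; not done until 21 April 2016, 13 days after the deadline.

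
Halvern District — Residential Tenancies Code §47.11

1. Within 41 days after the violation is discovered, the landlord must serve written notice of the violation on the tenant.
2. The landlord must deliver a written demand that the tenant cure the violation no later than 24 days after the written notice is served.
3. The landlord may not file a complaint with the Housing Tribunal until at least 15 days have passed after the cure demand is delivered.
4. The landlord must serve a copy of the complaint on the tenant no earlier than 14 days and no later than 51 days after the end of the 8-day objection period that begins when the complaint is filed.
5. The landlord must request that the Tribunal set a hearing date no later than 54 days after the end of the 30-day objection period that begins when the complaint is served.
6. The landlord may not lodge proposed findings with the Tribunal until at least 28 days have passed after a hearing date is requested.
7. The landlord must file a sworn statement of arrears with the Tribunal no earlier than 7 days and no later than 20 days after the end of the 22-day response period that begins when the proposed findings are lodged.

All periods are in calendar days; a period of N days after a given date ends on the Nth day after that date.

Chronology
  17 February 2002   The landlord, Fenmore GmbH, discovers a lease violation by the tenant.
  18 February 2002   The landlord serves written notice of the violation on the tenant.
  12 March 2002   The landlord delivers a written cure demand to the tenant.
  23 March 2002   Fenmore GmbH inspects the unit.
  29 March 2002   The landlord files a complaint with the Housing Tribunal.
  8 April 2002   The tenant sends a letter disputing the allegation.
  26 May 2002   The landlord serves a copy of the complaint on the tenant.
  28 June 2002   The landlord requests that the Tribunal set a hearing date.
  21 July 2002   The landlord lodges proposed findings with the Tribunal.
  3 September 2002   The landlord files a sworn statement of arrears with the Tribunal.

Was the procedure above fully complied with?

Step 1: 41 days after 17 February 2002 (when the violation is discovered) is 30 March 2002; 18 February 2002 is within that limit.
Step 2: 24 days after 18 February 2002 (when the written notice is served) is 14 March 2002; 12 March 2002 is within that limit.
Step 3: the earliest permitted date is 15 days after 12 March 2002 (when the cure demand is delivered), i.e. 27 March 2002; 29 March 2002 is on or after that date.
Step 4: the window is 14–51 days after 6 April 2002 (end of the 8-day objection period, which began when the complaint is filed on 29 March 2002), so 20 April 2002 through 27 May 2002; done 26 May 2002 — within the window.
Step 5: 54 days after 25 June 2002 (end of the 30-day objection period, which began when the complaint is served on 26 May 2002) is 18 August 2002; 28 June 2002 is within that limit.
Step 6: the earliest permitted date is 28 days after 28 June 2002 (when a hearing date is requested), i.e. 26 July 2002; 21 July 2002 is 5 days before the earliest permitted date.

No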